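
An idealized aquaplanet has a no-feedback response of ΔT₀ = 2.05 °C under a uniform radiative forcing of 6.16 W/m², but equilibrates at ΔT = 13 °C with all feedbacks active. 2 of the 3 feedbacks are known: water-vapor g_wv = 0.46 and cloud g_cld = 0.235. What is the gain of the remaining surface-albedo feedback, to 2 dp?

Amplification A = ΔT/ΔT₀ = 13/2.05 = 6.341.
Total gain g = 1 − 1/A = 1 − 1/6.341 = 0.8423.
Known gains sum to 0.46 + 0.235 = 0.695.
g_alb = 0.8423 − 0.695 = 0.15.

0.15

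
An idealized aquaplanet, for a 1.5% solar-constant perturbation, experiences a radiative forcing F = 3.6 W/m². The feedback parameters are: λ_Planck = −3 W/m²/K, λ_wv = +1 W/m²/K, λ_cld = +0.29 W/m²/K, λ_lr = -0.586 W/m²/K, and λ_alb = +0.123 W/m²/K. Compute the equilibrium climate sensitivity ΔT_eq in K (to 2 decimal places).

Net feedback parameter λ = (−3) + (+1) + (+0.29) + (-0.586) + (+0.123) = -2.173 W/m²/K.
ΔT = −F/λ = −3.6/(-2.173) = 1.66 K.

1.66 K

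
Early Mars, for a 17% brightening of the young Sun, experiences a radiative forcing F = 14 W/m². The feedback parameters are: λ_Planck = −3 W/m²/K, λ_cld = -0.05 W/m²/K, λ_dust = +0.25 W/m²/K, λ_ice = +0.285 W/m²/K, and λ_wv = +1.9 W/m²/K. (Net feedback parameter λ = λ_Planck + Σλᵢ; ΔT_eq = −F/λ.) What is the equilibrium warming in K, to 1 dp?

Net feedback parameter λ = (−3) + (-0.05) + (+0.25) + (+0.285) + (+1.9) = -0.615 W/m²/K.
ΔT = −F/λ = −14/(-0.615) = 22.8 K.

22.8 K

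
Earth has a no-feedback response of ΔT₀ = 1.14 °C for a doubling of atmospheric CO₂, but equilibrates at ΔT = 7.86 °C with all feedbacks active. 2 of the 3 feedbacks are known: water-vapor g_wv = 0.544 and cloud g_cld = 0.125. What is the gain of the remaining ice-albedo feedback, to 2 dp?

0.19

Amplification A = ΔT/ΔT₀ = 7.86/1.14 = 6.895.
Total gain g = 1 − 1/A = 1 − 1/6.895 = 0.855.
Known gains sum to 0.544 + 0.125 = 0.669.
g_ice = 0.855 − 0.669 = 0.19.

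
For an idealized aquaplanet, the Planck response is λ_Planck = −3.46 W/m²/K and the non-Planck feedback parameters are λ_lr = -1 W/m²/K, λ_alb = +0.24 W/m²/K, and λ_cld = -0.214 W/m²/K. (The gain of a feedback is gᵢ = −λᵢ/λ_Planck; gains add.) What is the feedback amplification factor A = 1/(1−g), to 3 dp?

0.780

Convert to gains: g_lr = -1/3.46 = -0.289; g_alb = 0.24/3.46 = 0.06936; g_cld = -0.214/3.46 = -0.06185.
Total gain g = -0.28149.
A = 1/(1 + 0.28149) = 0.780.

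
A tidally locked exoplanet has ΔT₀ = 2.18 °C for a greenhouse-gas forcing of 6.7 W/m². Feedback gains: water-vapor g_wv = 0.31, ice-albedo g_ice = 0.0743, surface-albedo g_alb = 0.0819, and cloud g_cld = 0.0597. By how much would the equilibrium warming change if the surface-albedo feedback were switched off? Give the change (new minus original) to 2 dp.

-0.68 °C

Original: g = 0.5259, ΔT = 2.18/(1−0.5259) = 4.5982 °C.
Without surface-albedo: g' = 0.444, ΔT' = 2.18/(1−0.444) = 3.9209 °C.
Change = 3.9209 − 4.5982 = -0.68 °C.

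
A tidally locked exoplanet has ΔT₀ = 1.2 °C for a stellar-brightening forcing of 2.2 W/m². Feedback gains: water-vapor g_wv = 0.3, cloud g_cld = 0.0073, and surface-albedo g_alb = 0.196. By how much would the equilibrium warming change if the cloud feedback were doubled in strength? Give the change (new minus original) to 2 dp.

Original: g = 0.5033, ΔT = 1.2/(1−0.5033) = 2.4159 °C.
With doubled cloud: g' = 0.5106, ΔT' = 1.2/(1−0.5106) = 2.4520 °C.
Change = 2.4520 − 2.4159 = 0.04 °C.

0.04 °C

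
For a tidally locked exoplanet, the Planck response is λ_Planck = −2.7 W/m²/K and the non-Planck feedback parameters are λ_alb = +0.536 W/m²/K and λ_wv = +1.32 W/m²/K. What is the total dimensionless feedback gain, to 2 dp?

Convert to gains: g_alb = 0.536/2.7 = 0.1985; g_wv = 1.32/2.7 = 0.4889.
Total gain g = 0.6874.

0.69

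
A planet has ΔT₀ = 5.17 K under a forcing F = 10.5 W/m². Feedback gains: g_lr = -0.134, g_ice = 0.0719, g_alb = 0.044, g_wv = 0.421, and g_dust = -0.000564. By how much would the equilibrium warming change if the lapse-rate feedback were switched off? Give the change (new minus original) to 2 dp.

2.50 K

Original: g = 0.402336, ΔT = 5.17/(1−0.402336) = 8.6503 K.
Without lapse-rate: g' = 0.536336, ΔT' = 5.17/(1−0.536336) = 11.1503 K.
Change = 11.1503 − 8.6503 = 2.50 K.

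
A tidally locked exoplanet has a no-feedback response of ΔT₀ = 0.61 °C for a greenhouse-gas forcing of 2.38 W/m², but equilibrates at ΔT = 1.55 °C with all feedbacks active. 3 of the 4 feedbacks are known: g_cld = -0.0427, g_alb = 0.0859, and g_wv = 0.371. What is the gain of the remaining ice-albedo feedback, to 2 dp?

0.19

Amplification A = ΔT/ΔT₀ = 1.55/0.61 = 2.541.
Total gain g = 1 − 1/A = 1 − 1/2.541 = 0.6065.
Known gains sum to -0.0427 + 0.0859 + 0.371 = 0.4142.
g_ice = 0.6065 − 0.4142 = 0.19.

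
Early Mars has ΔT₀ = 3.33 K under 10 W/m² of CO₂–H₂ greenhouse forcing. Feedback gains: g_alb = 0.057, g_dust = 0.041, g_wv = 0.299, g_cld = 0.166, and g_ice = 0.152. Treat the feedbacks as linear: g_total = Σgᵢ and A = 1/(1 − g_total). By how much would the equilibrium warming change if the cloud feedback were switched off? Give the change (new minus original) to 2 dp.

Original: g = 0.715, ΔT = 3.33/(1−0.715) = 11.6842 K.
Without cloud: g' = 0.549, ΔT' = 3.33/(1−0.549) = 7.3836 K.
Change = 7.3836 − 11.6842 = -4.30 K.

-4.30 K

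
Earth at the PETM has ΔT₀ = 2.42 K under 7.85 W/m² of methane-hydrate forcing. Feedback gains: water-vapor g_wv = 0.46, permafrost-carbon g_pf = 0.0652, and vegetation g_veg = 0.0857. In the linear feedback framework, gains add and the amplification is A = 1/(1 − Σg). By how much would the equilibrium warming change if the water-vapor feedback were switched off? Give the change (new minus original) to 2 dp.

Original: g = 0.6109, ΔT = 2.42/(1−0.6109) = 6.2195 K.
Without water-vapor: g' = 0.1509, ΔT' = 2.42/(1−0.1509) = 2.8501 K.
Change = 2.8501 − 6.2195 = -3.37 K.

-3.37 K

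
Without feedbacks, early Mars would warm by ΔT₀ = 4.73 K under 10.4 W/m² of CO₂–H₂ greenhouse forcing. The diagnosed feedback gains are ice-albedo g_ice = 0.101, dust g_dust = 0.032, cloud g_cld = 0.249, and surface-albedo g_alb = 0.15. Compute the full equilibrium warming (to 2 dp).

10.11 K

Total gain g = 0.101 + 0.032 + 0.249 + 0.15 = 0.532.
Amplification A = 1/(1 − 0.532) = 2.137.
ΔT = 4.73 × 2.137 = 10.11 K.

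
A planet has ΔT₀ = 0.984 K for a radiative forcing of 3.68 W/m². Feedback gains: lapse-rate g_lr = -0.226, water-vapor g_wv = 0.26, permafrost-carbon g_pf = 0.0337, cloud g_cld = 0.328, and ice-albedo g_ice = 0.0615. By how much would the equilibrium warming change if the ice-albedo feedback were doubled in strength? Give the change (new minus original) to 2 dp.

0.23 K

Original: g = 0.4572, ΔT = 0.984/(1−0.4572) = 1.8128 K.
With doubled ice-albedo: g' = 0.5187, ΔT' = 0.984/(1−0.5187) = 2.0445 K.
Change = 2.0445 − 1.8128 = 0.23 K.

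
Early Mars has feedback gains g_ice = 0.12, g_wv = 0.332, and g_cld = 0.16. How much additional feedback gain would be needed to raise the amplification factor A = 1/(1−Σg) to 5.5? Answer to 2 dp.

0.21

Current total gain = 0.612.
Target gain for A = 5.5: g* = 1 − 1/5.5 = 0.8182.
Additional gain needed = 0.8182 − 0.612 = 0.21.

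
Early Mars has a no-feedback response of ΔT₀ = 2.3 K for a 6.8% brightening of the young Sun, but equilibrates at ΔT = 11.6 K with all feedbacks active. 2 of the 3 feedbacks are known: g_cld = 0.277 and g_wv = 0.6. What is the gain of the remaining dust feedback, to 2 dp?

Amplification A = ΔT/ΔT₀ = 11.6/2.3 = 5.043.
Total gain g = 1 − 1/A = 1 − 1/5.043 = 0.8017.
Known gains sum to 0.277 + 0.6 = 0.877.
g_dust = 0.8017 − 0.877 = -0.08.

-0.08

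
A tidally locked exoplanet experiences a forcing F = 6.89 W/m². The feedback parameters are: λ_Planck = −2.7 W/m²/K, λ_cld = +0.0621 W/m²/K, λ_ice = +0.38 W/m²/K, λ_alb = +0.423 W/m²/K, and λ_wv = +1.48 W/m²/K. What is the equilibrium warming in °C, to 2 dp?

Net feedback parameter λ = (−2.7) + (+0.0621) + (+0.38) + (+0.423) + (+1.48) = -0.3549 W/m²/K.
ΔT = −F/λ = −6.89/(-0.3549) = 19.41 °C.

19.41 °C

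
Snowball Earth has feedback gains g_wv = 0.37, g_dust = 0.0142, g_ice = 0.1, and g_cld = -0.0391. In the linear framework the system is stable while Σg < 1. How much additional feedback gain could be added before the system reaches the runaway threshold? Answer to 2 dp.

0.55

Current total gain = 0.37 + 0.0142 + 0.1 − 0.0391 = 0.4451.
Margin to runaway = 1 − 0.4451 = 0.55.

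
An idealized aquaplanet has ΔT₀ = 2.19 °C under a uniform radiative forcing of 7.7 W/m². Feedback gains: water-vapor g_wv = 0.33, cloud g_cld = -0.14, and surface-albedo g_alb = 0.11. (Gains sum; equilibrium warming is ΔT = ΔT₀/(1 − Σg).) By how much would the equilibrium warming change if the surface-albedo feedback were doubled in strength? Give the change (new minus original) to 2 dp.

0.58 °C

Original: g = 0.3, ΔT = 2.19/(1−0.3) = 3.1286 °C.
With doubled surface-albedo: g' = 0.41, ΔT' = 2.19/(1−0.41) = 3.7119 °C.
Change = 3.7119 − 3.1286 = 0.58 °C.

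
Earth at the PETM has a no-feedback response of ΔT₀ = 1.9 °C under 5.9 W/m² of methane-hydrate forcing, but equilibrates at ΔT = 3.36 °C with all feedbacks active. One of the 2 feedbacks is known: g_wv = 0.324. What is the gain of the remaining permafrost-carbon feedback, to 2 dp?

0.11

Amplification A = ΔT/ΔT₀ = 3.36/1.9 = 1.768.
Total gain g = 1 − 1/A = 1 − 1/1.768 = 0.4344.
The known gain is 0.324.
g_pf = 0.4344 − 0.324 = 0.11.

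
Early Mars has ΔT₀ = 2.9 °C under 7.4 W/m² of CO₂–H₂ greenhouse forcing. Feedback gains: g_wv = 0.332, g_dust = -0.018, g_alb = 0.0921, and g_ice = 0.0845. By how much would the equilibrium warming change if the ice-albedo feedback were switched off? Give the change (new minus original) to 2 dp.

-0.81 °C

Original: g = 0.4906, ΔT = 2.9/(1−0.4906) = 5.6930 °C.
Without ice-albedo: g' = 0.4061, ΔT' = 2.9/(1−0.4061) = 4.8830 °C.
Change = 4.8830 − 5.6930 = -0.81 °C.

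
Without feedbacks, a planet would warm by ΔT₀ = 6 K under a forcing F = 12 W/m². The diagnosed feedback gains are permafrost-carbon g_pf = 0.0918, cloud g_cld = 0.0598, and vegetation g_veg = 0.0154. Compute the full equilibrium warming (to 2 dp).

7.20 K

Total gain g = 0.0918 + 0.0598 + 0.0154 = 0.167.
Amplification A = 1/(1 − 0.167) = 1.2.
ΔT = 6 × 1.2 = 7.20 K.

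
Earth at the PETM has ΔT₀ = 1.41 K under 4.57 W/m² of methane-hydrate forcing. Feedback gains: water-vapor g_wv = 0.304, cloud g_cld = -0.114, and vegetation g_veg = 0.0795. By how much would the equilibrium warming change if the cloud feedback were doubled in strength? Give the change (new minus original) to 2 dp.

-0.26 K

Original: g = 0.2695, ΔT = 1.41/(1−0.2695) = 1.9302 K.
With doubled cloud: g' = 0.1555, ΔT' = 1.41/(1−0.1555) = 1.6696 K.
Change = 1.6696 − 1.9302 = -0.26 K.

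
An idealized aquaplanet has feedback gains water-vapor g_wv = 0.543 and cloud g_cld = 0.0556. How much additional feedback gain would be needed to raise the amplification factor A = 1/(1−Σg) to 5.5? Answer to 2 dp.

0.22

Current total gain = 0.5986.
Target gain for A = 5.5: g* = 1 − 1/5.5 = 0.8182.
Additional gain needed = 0.8182 − 0.5986 = 0.22.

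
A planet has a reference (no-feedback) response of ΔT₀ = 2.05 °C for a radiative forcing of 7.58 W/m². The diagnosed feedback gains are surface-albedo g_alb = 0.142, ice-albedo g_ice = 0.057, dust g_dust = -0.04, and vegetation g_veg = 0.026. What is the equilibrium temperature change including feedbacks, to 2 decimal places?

2.52 °C

Total gain g = 0.142 + 0.057 − 0.04 + 0.026 = 0.185.
Amplification A = 1/(1 − 0.185) = 1.227.
ΔT = 2.05 × 1.227 = 2.52 °C.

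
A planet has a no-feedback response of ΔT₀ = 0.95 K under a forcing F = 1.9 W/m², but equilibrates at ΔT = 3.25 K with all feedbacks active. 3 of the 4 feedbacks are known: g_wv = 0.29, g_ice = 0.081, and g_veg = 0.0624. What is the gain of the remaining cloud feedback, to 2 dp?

Amplification A = ΔT/ΔT₀ = 3.25/0.95 = 3.421.
Total gain g = 1 − 1/A = 1 − 1/3.421 = 0.7077.
Known gains sum to 0.29 + 0.081 + 0.0624 = 0.4334.
g_cld = 0.7077 − 0.4334 = 0.27.

0.27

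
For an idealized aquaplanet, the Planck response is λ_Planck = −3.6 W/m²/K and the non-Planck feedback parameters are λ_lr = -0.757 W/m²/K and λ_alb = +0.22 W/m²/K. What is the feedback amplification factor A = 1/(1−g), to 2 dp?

0.87

Convert to gains: g_lr = -0.757/3.6 = -0.2103; g_alb = 0.22/3.6 = 0.06111.
Total gain g = -0.14919.
A = 1/(1 + 0.14919) = 0.87.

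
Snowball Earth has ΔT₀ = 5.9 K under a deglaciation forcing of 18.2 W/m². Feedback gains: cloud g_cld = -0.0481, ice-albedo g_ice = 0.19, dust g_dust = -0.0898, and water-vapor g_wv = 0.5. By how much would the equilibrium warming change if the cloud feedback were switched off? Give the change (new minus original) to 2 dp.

Original: g = 0.5521, ΔT = 5.9/(1−0.5521) = 13.1726 K.
Without cloud: g' = 0.6002, ΔT' = 5.9/(1−0.6002) = 14.7574 K.
Change = 14.7574 − 13.1726 = 1.58 K.

1.58 K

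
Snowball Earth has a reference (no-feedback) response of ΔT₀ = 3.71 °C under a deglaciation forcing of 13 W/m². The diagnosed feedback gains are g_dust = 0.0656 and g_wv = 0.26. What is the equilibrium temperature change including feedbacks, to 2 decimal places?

5.50 °C

Total gain g = 0.0656 + 0.26 = 0.3256.
Amplification A = 1/(1 − 0.3256) = 1.483.
ΔT = 3.71 × 1.483 = 5.50 °C.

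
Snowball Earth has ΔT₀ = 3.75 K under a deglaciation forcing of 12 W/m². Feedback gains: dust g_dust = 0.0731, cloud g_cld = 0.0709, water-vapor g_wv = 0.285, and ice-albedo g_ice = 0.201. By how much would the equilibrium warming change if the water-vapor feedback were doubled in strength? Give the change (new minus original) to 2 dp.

33.98 K

Original: g = 0.63, ΔT = 3.75/(1−0.63) = 10.1351 K.
With doubled water-vapor: g' = 0.915, ΔT' = 3.75/(1−0.915) = 44.1176 K.
Change = 44.1176 − 10.1351 = 33.98 K.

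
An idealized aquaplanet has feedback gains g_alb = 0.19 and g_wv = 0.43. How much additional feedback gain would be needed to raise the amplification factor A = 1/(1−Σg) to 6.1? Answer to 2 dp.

0.22

Current total gain = 0.62.
Target gain for A = 6.1: g* = 1 − 1/6.1 = 0.8361.
Additional gain needed = 0.8361 − 0.62 = 0.22.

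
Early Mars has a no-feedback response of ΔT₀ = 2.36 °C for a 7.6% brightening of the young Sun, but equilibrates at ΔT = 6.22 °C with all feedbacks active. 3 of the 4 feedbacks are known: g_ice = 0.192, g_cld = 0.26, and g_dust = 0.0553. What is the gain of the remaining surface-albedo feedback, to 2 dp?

0.11

Amplification A = ΔT/ΔT₀ = 6.22/2.36 = 2.636.
Total gain g = 1 − 1/A = 1 − 1/2.636 = 0.6206.
Known gains sum to 0.192 + 0.26 + 0.0553 = 0.5073.
g_alb = 0.6206 − 0.5073 = 0.11.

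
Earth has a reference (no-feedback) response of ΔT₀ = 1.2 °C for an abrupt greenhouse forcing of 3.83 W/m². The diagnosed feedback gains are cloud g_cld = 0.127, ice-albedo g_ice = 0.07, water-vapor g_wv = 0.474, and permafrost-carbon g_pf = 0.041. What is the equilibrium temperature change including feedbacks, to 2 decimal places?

4.17 °C

Total gain g = 0.127 + 0.07 + 0.474 + 0.041 = 0.712.
Amplification A = 1/(1 − 0.712) = 3.472.
ΔT = 1.2 × 3.472 = 4.17 °C.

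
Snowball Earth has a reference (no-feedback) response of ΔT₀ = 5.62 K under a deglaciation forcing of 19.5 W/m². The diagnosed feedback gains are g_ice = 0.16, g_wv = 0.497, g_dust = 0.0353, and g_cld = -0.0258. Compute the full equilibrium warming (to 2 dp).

Total gain g = 0.16 + 0.497 + 0.0353 − 0.0258 = 0.6665.
Amplification A = 1/(1 − 0.6665) = 2.999.
ΔT = 5.62 × 2.999 = 16.85 K.

16.85 K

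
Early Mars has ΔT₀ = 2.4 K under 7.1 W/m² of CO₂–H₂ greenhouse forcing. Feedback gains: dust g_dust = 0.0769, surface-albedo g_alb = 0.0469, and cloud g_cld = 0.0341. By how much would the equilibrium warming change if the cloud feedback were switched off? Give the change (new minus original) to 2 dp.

Original: g = 0.1579, ΔT = 2.4/(1−0.1579) = 2.8500 K.
Without cloud: g' = 0.1238, ΔT' = 2.4/(1−0.1238) = 2.7391 K.
Change = 2.7391 − 2.8500 = -0.11 K.

-0.11 K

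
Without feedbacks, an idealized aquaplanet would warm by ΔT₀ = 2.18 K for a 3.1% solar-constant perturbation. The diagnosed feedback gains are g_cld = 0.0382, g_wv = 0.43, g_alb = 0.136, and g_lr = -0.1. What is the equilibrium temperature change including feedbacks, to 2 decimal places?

4.40 K

Total gain g = 0.0382 + 0.43 + 0.136 − 0.1 = 0.5042.
Amplification A = 1/(1 − 0.5042) = 2.017.
ΔT = 2.18 × 2.017 = 4.40 K.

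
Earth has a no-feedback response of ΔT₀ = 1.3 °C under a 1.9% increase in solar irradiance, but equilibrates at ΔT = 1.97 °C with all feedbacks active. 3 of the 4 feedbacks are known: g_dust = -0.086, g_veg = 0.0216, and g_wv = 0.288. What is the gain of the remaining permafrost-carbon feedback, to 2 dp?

0.12

Amplification A = ΔT/ΔT₀ = 1.97/1.3 = 1.515.
Total gain g = 1 − 1/A = 1 − 1/1.515 = 0.3399.
Known gains sum to -0.086 + 0.0216 + 0.288 = 0.2236.
g_pf = 0.3399 − 0.2236 = 0.12.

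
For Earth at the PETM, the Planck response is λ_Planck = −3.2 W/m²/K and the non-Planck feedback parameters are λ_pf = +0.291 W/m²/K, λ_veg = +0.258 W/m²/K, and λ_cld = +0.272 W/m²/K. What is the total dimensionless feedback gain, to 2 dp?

Convert to gains: g_pf = 0.291/3.2 = 0.09094; g_veg = 0.258/3.2 = 0.08063; g_cld = 0.272/3.2 = 0.085.
Total gain g = 0.25657.

0.26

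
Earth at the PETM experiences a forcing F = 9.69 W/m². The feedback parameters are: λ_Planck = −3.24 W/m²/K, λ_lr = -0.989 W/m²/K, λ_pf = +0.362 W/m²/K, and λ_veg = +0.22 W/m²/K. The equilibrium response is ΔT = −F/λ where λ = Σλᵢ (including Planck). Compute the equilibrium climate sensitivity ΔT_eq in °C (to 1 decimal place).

2.7 °C

Net feedback parameter λ = (−3.24) + (-0.989) + (+0.362) + (+0.22) = -3.647 W/m²/K.
ΔT = −F/λ = −9.69/(-3.647) = 2.7 °C.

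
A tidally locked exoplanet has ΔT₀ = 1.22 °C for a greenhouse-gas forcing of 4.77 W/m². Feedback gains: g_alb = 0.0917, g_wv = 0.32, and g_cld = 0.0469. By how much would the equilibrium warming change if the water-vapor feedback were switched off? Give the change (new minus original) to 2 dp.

Original: g = 0.4586, ΔT = 1.22/(1−0.4586) = 2.2534 °C.
Without water-vapor: g' = 0.1386, ΔT' = 1.22/(1−0.1386) = 1.4163 °C.
Change = 1.4163 − 2.2534 = -0.84 °C.

-0.84 °C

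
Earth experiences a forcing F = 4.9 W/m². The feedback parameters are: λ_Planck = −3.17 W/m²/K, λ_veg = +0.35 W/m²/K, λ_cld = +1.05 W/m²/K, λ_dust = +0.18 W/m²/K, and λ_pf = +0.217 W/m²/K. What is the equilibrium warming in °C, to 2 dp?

Net feedback parameter λ = (−3.17) + (+0.35) + (+1.05) + (+0.18) + (+0.217) = -1.373 W/m²/K.
ΔT = −F/λ = −4.9/(-1.373) = 3.57 °C.

3.57 °C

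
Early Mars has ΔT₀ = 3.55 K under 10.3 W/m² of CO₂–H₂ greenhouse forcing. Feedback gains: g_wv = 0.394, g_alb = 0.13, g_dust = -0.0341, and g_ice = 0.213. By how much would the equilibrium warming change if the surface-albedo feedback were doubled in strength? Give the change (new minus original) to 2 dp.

9.30 K

Original: g = 0.7029, ΔT = 3.55/(1−0.7029) = 11.9488 K.
With doubled surface-albedo: g' = 0.8329, ΔT' = 3.55/(1−0.8329) = 21.2448 K.
Change = 21.2448 − 11.9488 = 9.30 K.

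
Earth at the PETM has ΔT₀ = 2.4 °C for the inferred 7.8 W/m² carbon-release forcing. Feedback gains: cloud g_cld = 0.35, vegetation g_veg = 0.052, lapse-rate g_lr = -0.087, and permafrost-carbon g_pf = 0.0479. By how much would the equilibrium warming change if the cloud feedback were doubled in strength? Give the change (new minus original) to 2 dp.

Original: g = 0.3629, ΔT = 2.4/(1−0.3629) = 3.7671 °C.
With doubled cloud: g' = 0.7129, ΔT' = 2.4/(1−0.7129) = 8.3595 °C.
Change = 8.3595 − 3.7671 = 4.59 °C.

4.59 °C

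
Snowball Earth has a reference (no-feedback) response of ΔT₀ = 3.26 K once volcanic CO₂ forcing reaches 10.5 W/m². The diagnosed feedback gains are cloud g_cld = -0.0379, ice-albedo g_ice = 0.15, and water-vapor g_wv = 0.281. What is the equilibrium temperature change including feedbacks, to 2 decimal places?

5.37 K

Total gain g = -0.0379 + 0.15 + 0.281 = 0.3931.
Amplification A = 1/(1 − 0.3931) = 1.648.
ΔT = 3.26 × 1.648 = 5.37 K.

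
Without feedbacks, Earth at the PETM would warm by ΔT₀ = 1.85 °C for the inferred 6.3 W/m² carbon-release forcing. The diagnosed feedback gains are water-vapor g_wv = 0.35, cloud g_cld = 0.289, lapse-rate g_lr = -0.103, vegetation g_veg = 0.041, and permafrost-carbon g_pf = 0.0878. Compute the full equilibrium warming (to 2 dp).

Total gain g = 0.35 + 0.289 − 0.103 + 0.041 + 0.0878 = 0.6648.
Amplification A = 1/(1 − 0.6648) = 2.983.
ΔT = 1.85 × 2.983 = 5.52 °C.

5.52 °C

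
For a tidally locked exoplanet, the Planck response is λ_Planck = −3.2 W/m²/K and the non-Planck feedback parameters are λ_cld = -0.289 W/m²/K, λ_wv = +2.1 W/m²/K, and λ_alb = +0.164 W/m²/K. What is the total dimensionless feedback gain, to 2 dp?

Convert to gains: g_cld = -0.289/3.2 = -0.09031; g_wv = 2.1/3.2 = 0.6562; g_alb = 0.164/3.2 = 0.05125.
Total gain g = 0.61714.

0.62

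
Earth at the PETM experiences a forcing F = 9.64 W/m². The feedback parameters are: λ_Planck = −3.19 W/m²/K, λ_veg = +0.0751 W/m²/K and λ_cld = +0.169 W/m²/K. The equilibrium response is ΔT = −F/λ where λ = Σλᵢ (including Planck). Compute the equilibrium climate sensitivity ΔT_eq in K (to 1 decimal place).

3.3 K

Net feedback parameter λ = (−3.19) + (+0.0751) + (+0.169) = -2.9459 W/m²/K.
ΔT = −F/λ = −9.64/(-2.9459) = 3.3 K.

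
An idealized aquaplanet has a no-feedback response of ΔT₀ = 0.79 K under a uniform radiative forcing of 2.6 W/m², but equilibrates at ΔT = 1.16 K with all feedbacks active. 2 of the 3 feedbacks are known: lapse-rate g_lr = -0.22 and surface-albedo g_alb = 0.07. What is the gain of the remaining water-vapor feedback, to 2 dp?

0.47

Amplification A = ΔT/ΔT₀ = 1.16/0.79 = 1.468.
Total gain g = 1 − 1/A = 1 − 1/1.468 = 0.3188.
Known gains sum to -0.22 + 0.07 = -0.15.
g_wv = 0.3188 + 0.15 = 0.47.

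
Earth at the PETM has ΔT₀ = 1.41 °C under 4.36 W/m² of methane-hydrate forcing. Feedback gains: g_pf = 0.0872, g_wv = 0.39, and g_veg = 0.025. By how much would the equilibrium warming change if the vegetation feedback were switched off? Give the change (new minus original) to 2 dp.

-0.14 °C

Original: g = 0.5022, ΔT = 1.41/(1−0.5022) = 2.8325 °C.
Without vegetation: g' = 0.4772, ΔT' = 1.41/(1−0.4772) = 2.6970 °C.
Change = 2.6970 − 2.8325 = -0.14 °C.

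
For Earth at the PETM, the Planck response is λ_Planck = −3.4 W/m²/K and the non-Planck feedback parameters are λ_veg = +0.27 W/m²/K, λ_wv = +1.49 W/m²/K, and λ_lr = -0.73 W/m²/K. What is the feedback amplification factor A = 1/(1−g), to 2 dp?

Convert to gains: g_veg = 0.27/3.4 = 0.07941; g_wv = 1.49/3.4 = 0.4382; g_lr = -0.73/3.4 = -0.2147.
Total gain g = 0.30291.
A = 1/(1 − 0.30291) = 1.43.

1.43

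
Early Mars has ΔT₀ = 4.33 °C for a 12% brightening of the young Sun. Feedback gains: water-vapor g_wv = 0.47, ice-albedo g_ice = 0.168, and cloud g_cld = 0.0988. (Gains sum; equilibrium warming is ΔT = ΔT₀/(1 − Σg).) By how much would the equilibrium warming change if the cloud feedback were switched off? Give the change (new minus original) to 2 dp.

Original: g = 0.7368, ΔT = 4.33/(1−0.7368) = 16.4514 °C.
Without cloud: g' = 0.638, ΔT' = 4.33/(1−0.638) = 11.9613 °C.
Change = 11.9613 − 16.4514 = -4.49 °C.

-4.49 °C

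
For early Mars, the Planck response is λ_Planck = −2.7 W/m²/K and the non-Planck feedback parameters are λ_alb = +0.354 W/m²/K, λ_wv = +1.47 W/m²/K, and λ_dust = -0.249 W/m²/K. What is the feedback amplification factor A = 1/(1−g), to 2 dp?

Convert to gains: g_alb = 0.354/2.7 = 0.1311; g_wv = 1.47/2.7 = 0.5444; g_dust = -0.249/2.7 = -0.09222.
Total gain g = 0.58328.
A = 1/(1 − 0.58328) = 2.40.

2.40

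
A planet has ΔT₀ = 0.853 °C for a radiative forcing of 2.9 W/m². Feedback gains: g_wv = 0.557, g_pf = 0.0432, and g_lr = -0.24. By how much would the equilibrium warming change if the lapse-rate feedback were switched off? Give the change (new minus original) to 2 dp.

0.80 °C

Original: g = 0.3602, ΔT = 0.853/(1−0.3602) = 1.3332 °C.
Without lapse-rate: g' = 0.6002, ΔT' = 0.853/(1−0.6002) = 2.1336 °C.
Change = 2.1336 − 1.3332 = 0.80 °C.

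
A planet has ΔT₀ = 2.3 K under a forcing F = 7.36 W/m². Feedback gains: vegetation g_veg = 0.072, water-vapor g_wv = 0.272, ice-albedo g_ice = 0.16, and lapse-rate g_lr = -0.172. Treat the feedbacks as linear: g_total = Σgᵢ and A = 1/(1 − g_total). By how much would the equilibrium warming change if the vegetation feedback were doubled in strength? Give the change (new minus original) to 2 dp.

Original: g = 0.332, ΔT = 2.3/(1−0.332) = 3.4431 K.
With doubled vegetation: g' = 0.404, ΔT' = 2.3/(1−0.404) = 3.8591 K.
Change = 3.8591 − 3.4431 = 0.42 K.

0.42 K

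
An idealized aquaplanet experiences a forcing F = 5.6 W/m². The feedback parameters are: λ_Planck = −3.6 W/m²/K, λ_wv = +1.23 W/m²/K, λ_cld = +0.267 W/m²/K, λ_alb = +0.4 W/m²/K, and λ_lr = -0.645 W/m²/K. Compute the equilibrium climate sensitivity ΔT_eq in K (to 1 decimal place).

Net feedback parameter λ = (−3.6) + (+1.23) + (+0.267) + (+0.4) + (-0.645) = -2.348 W/m²/K.
ΔT = −F/λ = −5.6/(-2.348) = 2.4 K.

2.4 K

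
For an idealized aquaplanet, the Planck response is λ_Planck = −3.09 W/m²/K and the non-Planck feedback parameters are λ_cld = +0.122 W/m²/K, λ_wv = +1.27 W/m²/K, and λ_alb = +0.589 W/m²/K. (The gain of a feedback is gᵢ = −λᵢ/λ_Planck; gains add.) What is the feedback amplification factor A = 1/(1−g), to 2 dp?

2.79

Convert to gains: g_cld = 0.122/3.09 = 0.03948; g_wv = 1.27/3.09 = 0.411; g_alb = 0.589/3.09 = 0.1906.
Total gain g = 0.64108.
A = 1/(1 − 0.64108) = 2.79.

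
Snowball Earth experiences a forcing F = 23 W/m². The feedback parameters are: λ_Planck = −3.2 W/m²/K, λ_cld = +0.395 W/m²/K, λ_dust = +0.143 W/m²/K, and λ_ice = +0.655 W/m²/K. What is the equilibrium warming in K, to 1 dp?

11.5 K

Net feedback parameter λ = (−3.2) + (+0.395) + (+0.143) + (+0.655) = -2.007 W/m²/K.
ΔT = −F/λ = −23/(-2.007) = 11.5 K.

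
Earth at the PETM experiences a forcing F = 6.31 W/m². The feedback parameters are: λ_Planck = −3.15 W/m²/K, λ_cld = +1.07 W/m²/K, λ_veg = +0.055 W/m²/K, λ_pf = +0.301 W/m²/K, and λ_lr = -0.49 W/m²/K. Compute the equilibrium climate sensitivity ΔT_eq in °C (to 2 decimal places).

Net feedback parameter λ = (−3.15) + (+1.07) + (+0.055) + (+0.301) + (-0.49) = -2.214 W/m²/K.
ΔT = −F/λ = −6.31/(-2.214) = 2.85 °C.

2.85 °C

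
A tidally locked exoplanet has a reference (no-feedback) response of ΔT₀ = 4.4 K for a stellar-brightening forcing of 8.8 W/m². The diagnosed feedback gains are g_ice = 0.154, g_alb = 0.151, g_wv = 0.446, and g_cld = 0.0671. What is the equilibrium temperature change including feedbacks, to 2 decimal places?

Total gain g = 0.154 + 0.151 + 0.446 + 0.0671 = 0.8181.
Amplification A = 1/(1 − 0.8181) = 5.498.
ΔT = 4.4 × 5.498 = 24.19 K.

24.19 K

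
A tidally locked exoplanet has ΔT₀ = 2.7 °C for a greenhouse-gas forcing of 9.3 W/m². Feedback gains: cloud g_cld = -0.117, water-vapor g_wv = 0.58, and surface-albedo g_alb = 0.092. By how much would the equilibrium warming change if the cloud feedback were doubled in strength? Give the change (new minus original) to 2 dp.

Original: g = 0.555, ΔT = 2.7/(1−0.555) = 6.0674 °C.
With doubled cloud: g' = 0.438, ΔT' = 2.7/(1−0.438) = 4.8043 °C.
Change = 4.8043 − 6.0674 = -1.26 °C.

-1.26 °C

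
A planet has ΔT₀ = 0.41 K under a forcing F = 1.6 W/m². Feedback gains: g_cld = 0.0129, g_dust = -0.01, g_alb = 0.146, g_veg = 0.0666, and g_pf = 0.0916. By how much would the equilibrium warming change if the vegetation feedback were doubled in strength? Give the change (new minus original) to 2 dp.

0.06 K

Original: g = 0.3071, ΔT = 0.41/(1−0.3071) = 0.5917 K.
With doubled vegetation: g' = 0.3737, ΔT' = 0.41/(1−0.3737) = 0.6546 K.
Change = 0.6546 − 0.5917 = 0.06 K.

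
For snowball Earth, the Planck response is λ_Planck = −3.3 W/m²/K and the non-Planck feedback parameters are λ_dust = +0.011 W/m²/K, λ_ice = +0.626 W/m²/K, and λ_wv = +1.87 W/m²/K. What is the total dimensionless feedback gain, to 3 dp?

0.760

Convert to gains: g_dust = 0.011/3.3 = 0.003333; g_ice = 0.626/3.3 = 0.1897; g_wv = 1.87/3.3 = 0.5667.
Total gain g = 0.759733.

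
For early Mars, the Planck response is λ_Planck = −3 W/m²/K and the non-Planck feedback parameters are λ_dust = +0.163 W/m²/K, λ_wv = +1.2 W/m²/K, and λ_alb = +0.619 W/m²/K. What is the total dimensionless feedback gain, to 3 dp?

0.661

Convert to gains: g_dust = 0.163/3 = 0.05433; g_wv = 1.2/3 = 0.4; g_alb = 0.619/3 = 0.2063.
Total gain g = 0.66063.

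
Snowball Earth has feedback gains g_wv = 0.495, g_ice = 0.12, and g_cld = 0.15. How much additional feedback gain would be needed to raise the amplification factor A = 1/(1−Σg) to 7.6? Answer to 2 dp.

Current total gain = 0.765.
Target gain for A = 7.6: g* = 1 − 1/7.6 = 0.8684.
Additional gain needed = 0.8684 − 0.765 = 0.10.

0.10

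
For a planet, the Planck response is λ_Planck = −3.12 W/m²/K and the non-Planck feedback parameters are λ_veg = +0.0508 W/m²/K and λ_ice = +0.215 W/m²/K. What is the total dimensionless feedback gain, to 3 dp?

Convert to gains: g_veg = 0.0508/3.12 = 0.01628; g_ice = 0.215/3.12 = 0.06891.
Total gain g = 0.08519.

0.085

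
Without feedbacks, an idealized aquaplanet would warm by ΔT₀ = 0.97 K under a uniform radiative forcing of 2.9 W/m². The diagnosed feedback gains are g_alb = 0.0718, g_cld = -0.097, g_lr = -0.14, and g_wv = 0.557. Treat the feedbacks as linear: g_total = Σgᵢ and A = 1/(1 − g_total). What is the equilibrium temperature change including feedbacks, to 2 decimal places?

Total gain g = 0.0718 − 0.097 − 0.14 + 0.557 = 0.3918.
Amplification A = 1/(1 − 0.3918) = 1.644.
ΔT = 0.97 × 1.644 = 1.59 K.

1.59 K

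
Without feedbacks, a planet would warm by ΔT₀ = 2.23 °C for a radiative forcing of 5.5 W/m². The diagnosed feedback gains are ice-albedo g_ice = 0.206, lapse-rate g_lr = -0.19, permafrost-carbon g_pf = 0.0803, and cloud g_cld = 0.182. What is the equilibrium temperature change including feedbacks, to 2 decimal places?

Total gain g = 0.206 − 0.19 + 0.0803 + 0.182 = 0.2783.
Amplification A = 1/(1 − 0.2783) = 1.386.
ΔT = 2.23 × 1.386 = 3.09 °C.

3.09 °C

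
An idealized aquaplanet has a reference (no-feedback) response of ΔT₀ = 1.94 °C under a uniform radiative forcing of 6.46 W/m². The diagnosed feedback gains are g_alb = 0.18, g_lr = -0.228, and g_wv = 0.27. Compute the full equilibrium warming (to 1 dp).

Total gain g = 0.18 − 0.228 + 0.27 = 0.222.
Amplification A = 1/(1 − 0.222) = 1.285.
ΔT = 1.94 × 1.285 = 2.5 °C.

2.5 °C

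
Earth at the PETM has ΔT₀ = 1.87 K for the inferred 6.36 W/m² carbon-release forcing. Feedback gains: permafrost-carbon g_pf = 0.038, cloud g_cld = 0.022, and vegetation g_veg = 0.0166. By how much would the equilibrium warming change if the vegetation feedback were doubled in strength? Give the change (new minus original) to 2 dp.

Original: g = 0.0766, ΔT = 1.87/(1−0.0766) = 2.0251 K.
With doubled vegetation: g' = 0.0932, ΔT' = 1.87/(1−0.0932) = 2.0622 K.
Change = 2.0622 − 2.0251 = 0.04 K.

0.04 K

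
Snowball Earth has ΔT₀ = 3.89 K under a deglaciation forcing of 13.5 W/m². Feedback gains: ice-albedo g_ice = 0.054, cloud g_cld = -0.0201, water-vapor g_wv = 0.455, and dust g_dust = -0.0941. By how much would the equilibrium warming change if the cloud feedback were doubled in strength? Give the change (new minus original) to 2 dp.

-0.21 K

Original: g = 0.3948, ΔT = 3.89/(1−0.3948) = 6.4276 K.
With doubled cloud: g' = 0.3747, ΔT' = 3.89/(1−0.3747) = 6.2210 K.
Change = 6.2210 − 6.4276 = -0.21 K.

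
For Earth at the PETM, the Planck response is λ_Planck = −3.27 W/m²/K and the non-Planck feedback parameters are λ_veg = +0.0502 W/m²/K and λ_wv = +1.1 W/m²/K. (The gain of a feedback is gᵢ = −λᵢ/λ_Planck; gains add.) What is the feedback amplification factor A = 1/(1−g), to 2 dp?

Convert to gains: g_veg = 0.0502/3.27 = 0.01535; g_wv = 1.1/3.27 = 0.3364.
Total gain g = 0.35175.
A = 1/(1 − 0.35175) = 1.54.

1.54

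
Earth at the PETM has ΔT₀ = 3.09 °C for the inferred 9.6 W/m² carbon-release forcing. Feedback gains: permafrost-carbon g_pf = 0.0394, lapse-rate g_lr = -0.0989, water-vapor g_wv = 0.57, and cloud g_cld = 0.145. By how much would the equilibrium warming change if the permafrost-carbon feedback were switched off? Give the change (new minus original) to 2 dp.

-0.92 °C

Original: g = 0.6555, ΔT = 3.09/(1−0.6555) = 8.9695 °C.
Without permafrost-carbon: g' = 0.6161, ΔT' = 3.09/(1−0.6161) = 8.0490 °C.
Change = 8.0490 − 8.9695 = -0.92 °C.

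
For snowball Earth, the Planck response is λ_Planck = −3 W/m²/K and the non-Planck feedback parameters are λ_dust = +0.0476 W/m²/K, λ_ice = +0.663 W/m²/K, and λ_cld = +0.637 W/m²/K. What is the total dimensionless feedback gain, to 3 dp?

Convert to gains: g_dust = 0.0476/3 = 0.01587; g_ice = 0.663/3 = 0.221; g_cld = 0.637/3 = 0.2123.
Total gain g = 0.44917.

0.449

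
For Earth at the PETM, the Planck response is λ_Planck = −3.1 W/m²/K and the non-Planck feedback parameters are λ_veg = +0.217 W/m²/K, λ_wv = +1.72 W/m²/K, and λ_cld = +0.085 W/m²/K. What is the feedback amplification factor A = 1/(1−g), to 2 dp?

Convert to gains: g_veg = 0.217/3.1 = 0.07; g_wv = 1.72/3.1 = 0.5548; g_cld = 0.085/3.1 = 0.02742.
Total gain g = 0.65222.
A = 1/(1 − 0.65222) = 2.88.

2.88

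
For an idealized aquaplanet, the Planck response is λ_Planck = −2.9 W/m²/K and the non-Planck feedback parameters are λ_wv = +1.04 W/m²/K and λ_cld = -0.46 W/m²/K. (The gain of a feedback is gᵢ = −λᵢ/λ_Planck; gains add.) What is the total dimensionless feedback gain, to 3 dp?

Convert to gains: g_wv = 1.04/2.9 = 0.3586; g_cld = -0.46/2.9 = -0.1586.
Total gain g = 0.2.

0.200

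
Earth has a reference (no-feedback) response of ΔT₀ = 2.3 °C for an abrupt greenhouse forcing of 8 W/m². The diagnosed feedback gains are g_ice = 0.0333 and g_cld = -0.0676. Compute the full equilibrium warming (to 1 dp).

Total gain g = 0.0333 − 0.0676 = -0.0343.
Amplification A = 1/(1 + 0.0343) = 0.9668.
ΔT = 2.3 × 0.9668 = 2.2 °C.

2.2 °C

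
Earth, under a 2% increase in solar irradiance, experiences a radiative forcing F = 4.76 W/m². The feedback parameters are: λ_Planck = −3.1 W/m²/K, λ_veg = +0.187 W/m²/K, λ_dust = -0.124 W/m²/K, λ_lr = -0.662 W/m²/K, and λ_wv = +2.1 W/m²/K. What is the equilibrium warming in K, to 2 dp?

2.98 K

Net feedback parameter λ = (−3.1) + (+0.187) + (-0.124) + (-0.662) + (+2.1) = -1.599 W/m²/K.
ΔT = −F/λ = −4.76/(-1.599) = 2.98 K.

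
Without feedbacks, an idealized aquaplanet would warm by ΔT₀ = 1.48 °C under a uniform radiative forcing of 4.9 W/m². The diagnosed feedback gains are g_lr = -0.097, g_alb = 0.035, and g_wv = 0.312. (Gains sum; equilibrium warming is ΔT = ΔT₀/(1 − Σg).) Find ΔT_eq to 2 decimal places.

Total gain g = -0.097 + 0.035 + 0.312 = 0.25.
Amplification A = 1/(1 − 0.25) = 1.333.
ΔT = 1.48 × 1.333 = 1.97 °C.

1.97 °C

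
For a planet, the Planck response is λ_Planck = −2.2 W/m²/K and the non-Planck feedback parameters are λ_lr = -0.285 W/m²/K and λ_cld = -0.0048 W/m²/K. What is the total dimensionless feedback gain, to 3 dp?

-0.132

Convert to gains: g_lr = -0.285/2.2 = -0.1295; g_cld = -0.0048/2.2 = -0.002182.
Total gain g = -0.131682.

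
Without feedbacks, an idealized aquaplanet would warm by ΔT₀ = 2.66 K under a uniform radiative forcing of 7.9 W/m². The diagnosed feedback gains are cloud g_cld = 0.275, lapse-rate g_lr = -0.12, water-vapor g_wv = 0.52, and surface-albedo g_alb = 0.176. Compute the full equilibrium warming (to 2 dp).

17.85 K

Total gain g = 0.275 − 0.12 + 0.52 + 0.176 = 0.851.
Amplification A = 1/(1 − 0.851) = 6.711.
ΔT = 2.66 × 6.711 = 17.85 K.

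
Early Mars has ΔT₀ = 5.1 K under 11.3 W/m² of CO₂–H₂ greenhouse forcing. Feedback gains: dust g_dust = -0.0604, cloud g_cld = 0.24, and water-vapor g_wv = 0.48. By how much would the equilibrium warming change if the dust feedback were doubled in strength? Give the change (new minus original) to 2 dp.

-2.26 K

Original: g = 0.6596, ΔT = 5.1/(1−0.6596) = 14.9824 K.
With doubled dust: g' = 0.5992, ΔT' = 5.1/(1−0.5992) = 12.7246 K.
Change = 12.7246 − 14.9824 = -2.26 K.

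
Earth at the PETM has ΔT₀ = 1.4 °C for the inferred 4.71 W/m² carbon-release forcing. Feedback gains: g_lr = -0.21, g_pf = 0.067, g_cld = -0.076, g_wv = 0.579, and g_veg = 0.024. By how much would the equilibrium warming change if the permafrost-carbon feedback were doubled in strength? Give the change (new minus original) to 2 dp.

Original: g = 0.384, ΔT = 1.4/(1−0.384) = 2.2727 °C.
With doubled permafrost-carbon: g' = 0.451, ΔT' = 1.4/(1−0.451) = 2.5501 °C.
Change = 2.5501 − 2.2727 = 0.28 °C.

0.28 °C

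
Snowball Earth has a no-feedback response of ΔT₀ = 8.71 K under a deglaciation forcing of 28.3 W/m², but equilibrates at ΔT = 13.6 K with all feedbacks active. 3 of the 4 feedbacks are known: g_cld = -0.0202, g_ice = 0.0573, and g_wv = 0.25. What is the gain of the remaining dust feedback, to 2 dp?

0.07

Amplification A = ΔT/ΔT₀ = 13.6/8.71 = 1.561.
Total gain g = 1 − 1/A = 1 − 1/1.561 = 0.3594.
Known gains sum to -0.0202 + 0.0573 + 0.25 = 0.2871.
g_dust = 0.3594 − 0.2871 = 0.07.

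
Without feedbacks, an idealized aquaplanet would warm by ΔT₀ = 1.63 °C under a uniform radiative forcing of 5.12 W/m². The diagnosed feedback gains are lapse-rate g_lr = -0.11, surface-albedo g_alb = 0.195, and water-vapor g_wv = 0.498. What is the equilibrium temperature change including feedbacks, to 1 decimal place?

3.9 °C

Total gain g = -0.11 + 0.195 + 0.498 = 0.583.
Amplification A = 1/(1 − 0.583) = 2.398.
ΔT = 1.63 × 2.398 = 3.9 °C.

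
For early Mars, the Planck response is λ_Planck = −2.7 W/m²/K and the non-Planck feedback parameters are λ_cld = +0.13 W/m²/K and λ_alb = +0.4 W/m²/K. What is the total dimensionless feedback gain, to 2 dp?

Convert to gains: g_cld = 0.13/2.7 = 0.04815; g_alb = 0.4/2.7 = 0.1481.
Total gain g = 0.19625.

0.20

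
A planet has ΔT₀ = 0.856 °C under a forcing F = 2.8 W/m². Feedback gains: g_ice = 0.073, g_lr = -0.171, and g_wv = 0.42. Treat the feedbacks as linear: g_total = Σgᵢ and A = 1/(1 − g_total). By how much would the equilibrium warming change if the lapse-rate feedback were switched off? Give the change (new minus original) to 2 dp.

0.43 °C

Original: g = 0.322, ΔT = 0.856/(1−0.322) = 1.2625 °C.
Without lapse-rate: g' = 0.493, ΔT' = 0.856/(1−0.493) = 1.6884 °C.
Change = 1.6884 − 1.2625 = 0.43 °C.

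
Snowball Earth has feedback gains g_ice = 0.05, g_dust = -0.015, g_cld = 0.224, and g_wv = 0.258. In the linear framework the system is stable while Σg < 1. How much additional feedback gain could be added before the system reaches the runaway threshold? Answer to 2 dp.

0.48

Current total gain = 0.05 − 0.015 + 0.224 + 0.258 = 0.517.
Margin to runaway = 1 − 0.517 = 0.48.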